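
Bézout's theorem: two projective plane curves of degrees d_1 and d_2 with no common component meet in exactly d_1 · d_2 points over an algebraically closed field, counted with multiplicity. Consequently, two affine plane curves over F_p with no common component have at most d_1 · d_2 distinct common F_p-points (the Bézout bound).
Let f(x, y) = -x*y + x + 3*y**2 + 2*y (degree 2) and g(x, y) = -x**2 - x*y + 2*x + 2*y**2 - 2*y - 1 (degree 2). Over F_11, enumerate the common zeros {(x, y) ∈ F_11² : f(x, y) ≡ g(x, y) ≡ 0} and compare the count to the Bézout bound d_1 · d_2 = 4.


Common zeros: {(0, 3), (5, 2)}; count = 2; Bézout bound = 4.

deg(f) = 2, deg(g) = 2, so Bézout bound = 4.
Scan x ∈ F_11. For each x, list the y ∈ F_11 with f(x, y) ≡ 0 and those with g(x, y) ≡ 0 (mod 11); the common zeros in that column are the intersection.
  x = 0: f ≡ 0 at y ∈ {0, 3}; g ≡ 0 at y ∈ {3, 9}; common: {3}.
  x = 1: f ≡ 0 at y ∈ {9}; g ≡ 0 at y ∈ {0, 7}; common: ∅.
  x = 2: f ≡ 0 at y ∈ {5, 6}; g ≡ 0 at y ∈ ∅; common: ∅.
  x = 3: f ≡ 0 at y ∈ {7, 8}; g ≡ 0 at y ∈ ∅; common: ∅.
  x = 4: f ≡ 0 at y ∈ {4}; g ≡ 0 at y ∈ {5, 9}; common: ∅.
  x = 5: f ≡ 0 at y ∈ {2, 10}; g ≡ 0 at y ∈ {2, 7}; common: {2}.
  x = 6: f ≡ 0 at y ∈ ∅; g ≡ 0 at y ∈ {2}; common: ∅.
  x = 7: f ≡ 0 at y ∈ ∅; g ≡ 0 at y ∈ ∅; common: ∅.
  x = 8: f ≡ 0 at y ∈ ∅; g ≡ 0 at y ∈ ∅; common: ∅.
  x = 9: f ≡ 0 at y ∈ ∅; g ≡ 0 at y ∈ ∅; common: ∅.
  x = 10: f ≡ 0 at y ∈ ∅; g ≡ 0 at y ∈ {3}; common: ∅.
Collecting: common zeros = {(0, 3), (5, 2)}, so the count is 2.
Comparison with the Bézout bound: 2 ≤ 4 = deg(f)·deg(g), as expected for curves with no common component (the affine F_11-count falls short of the bound because intersections may lie at infinity, over extension fields, or carry multiplicity).


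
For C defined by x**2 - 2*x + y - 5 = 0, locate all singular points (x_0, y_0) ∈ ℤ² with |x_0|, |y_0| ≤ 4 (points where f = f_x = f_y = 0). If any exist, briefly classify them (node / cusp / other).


No singular points in the scanned grid; C is smooth there.

Compute partial derivatives:
  f_x = 2*x - 2.
  f_y = 1.
f_y = 1 is a nonzero constant, so f_y never vanishes: no point (x, y) can satisfy f = f_x = f_y = 0. In particular no (x, y) ∈ {−4, ..., 4}² is singular; the curve is smooth.


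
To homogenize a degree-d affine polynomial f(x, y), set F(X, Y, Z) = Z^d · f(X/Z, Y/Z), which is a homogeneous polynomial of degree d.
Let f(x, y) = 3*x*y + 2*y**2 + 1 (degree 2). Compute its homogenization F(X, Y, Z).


F(X, Y, Z) = 3*X*Y + 2*Y**2 + Z**2

deg(f) = 2.
Substitute x = X/Z, y = Y/Z into f, then multiply by Z^2.
  monomial 3·x^1·y^1 ↦ 3·X^1·Y^1·Z^0.
  monomial 2·x^0·y^2 ↦ 2·X^0·Y^2·Z^0.
  monomial 1·x^0·y^0 ↦ 1·X^0·Y^0·Z^2.
Collecting: F(X, Y, Z) = 3*X*Y + 2*Y**2 + Z**2.


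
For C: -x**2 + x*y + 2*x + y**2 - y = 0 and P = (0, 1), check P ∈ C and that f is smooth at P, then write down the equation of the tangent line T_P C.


Tangent line at P: 3*x + y - 1 = 0.

Step 1: f(0, 1) = 0, so P lies on C.
Step 2: partial derivatives
  f_x(x, y) = -2*x + y + 2, f_y(x, y) = x + 2*y - 1.
  f_x(P) = 3, f_y(P) = 1 (gradient nonzero, so P is smooth).
Step 3: tangent line at P: 3·(x − 0) + 1·(y − 1) = 0.
Expanding: 3*x + y - 1 = 0.


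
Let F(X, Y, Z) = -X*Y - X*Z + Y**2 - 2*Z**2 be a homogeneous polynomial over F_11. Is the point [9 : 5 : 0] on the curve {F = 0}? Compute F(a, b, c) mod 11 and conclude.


F(9,5,0) ≡ 2 (mod 11); P is NOT on the curve.

Evaluate F(9, 5, 0) term-by-term (mod 11).
  -X*Y ↦ -1·9·5·1 = -45
  -X*Z ↦ -1·9·1·0 = 0
  Y**2 ↦ 1·1·25·1 = 25
  -2*Z**2 ↦ -2·1·1·0 = 0
Sum: F(9, 5, 0) = (-45) + (0) + (25) + (0) = -20.
Reducing mod 11: -20 ≡ 2 (mod 11).
Since F(a, b, c) ≡ 2 ≠ 0 (mod 11), P does NOT lie on the curve.


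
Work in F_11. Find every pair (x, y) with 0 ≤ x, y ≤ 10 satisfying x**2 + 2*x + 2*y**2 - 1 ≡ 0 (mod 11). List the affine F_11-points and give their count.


Affine F_11-points: {(3, 2), (3, 9), (4, 4), (4, 7), (5, 4), (5, 7), (6, 2), (6, 9), (10, 1), (10, 10)}; count = 10.

For each of the 121 pairs (x, y) ∈ F_11², evaluate f(x, y) mod 11. Record the zeros.
  x = 0: [0↦10, 1↦1, 2↦7, 3↦6, 4↦9, 5↦5, 6↦5, 7↦9, 8↦6, 9↦7, 10↦1]  zeros at y ∈ ∅
  x = 1: [0↦2, 1↦4, 2↦10, 3↦9, 4↦1, 5↦8, 6↦8, 7↦1, 8↦9, 9↦10, 10↦4]  zeros at y ∈ ∅
  x = 2: [0↦7, 1↦9, 2↦4, 3↦3, 4↦6, 5↦2, 6↦2, 7↦6, 8↦3, 9↦4, 10↦9]  zeros at y ∈ ∅
  x = 3: [0↦3, 1↦5, 2↦0, 3↦10, 4↦2, 5↦9, 6↦9, 7↦2, 8↦10, 9↦0, 10↦5]  zeros at y ∈ {2, 9}
  x = 4: [0↦1, 1↦3, 2↦9, 3↦8, 4↦0, 5↦7, 6↦7, 7↦0, 8↦8, 9↦9, 10↦3]  zeros at y ∈ {4, 7}
  x = 5: [0↦1, 1↦3, 2↦9, 3↦8, 4↦0, 5↦7, 6↦7, 7↦0, 8↦8, 9↦9, 10↦3]  zeros at y ∈ {4, 7}
  x = 6: [0↦3, 1↦5, 2↦0, 3↦10, 4↦2, 5↦9, 6↦9, 7↦2, 8↦10, 9↦0, 10↦5]  zeros at y ∈ {2, 9}
  x = 7: [0↦7, 1↦9, 2↦4, 3↦3, 4↦6, 5↦2, 6↦2, 7↦6, 8↦3, 9↦4, 10↦9]  zeros at y ∈ ∅
  x = 8: [0↦2, 1↦4, 2↦10, 3↦9, 4↦1, 5↦8, 6↦8, 7↦1, 8↦9, 9↦10, 10↦4]  zeros at y ∈ ∅
  x = 9: [0↦10, 1↦1, 2↦7, 3↦6, 4↦9, 5↦5, 6↦5, 7↦9, 8↦6, 9↦7, 10↦1]  zeros at y ∈ ∅
  x = 10: [0↦9, 1↦0, 2↦6, 3↦5, 4↦8, 5↦4, 6↦4, 7↦8, 8↦5, 9↦6, 10↦0]  zeros at y ∈ {1, 10}
Collecting zeros: affine points = {(3, 2), (3, 9), (4, 4), (4, 7), (5, 4), (5, 7), (6, 2), (6, 9), (10, 1), (10, 10)}.
Total count |C(F_11)_aff| = 10.


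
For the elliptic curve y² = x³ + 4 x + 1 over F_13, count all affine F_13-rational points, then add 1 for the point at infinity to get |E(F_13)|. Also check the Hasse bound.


Affine points = {(0, 1), (0, 12), (2, 2), (2, 11), (3, 1), (3, 12), (4, 4), (4, 9), (5, 4), (5, 9), (8, 5), (8, 8), (9, 5), (9, 8), (10, 1), (10, 12), (12, 3), (12, 10)}; affine count = 18; |E(F_13)| = 19.

Discriminant check: Δ ∝ 4a³ + 27b² = 4·4³ + 27·1² = 4·64 + 27·1 ≡ 10 (mod 13). Nonzero ⇒ E is nonsingular.
For each x ∈ F_13, compute rhs = x³ + 4·x + 1 mod 13, then count y ∈ F_13 with y² ≡ rhs.
  x = 0: rhs = 1, matching y values: 1, 12 (2 points).
  x = 1: rhs = 6, matching y values: none (0 points).
  x = 2: rhs = 4, matching y values: 2, 11 (2 points).
  x = 3: rhs = 1, matching y values: 1, 12 (2 points).
  x = 4: rhs = 3, matching y values: 4, 9 (2 points).
  x = 5: rhs = 3, matching y values: 4, 9 (2 points).
  x = 6: rhs = 7, matching y values: none (0 points).
  x = 7: rhs = 8, matching y values: none (0 points).
  x = 8: rhs = 12, matching y values: 5, 8 (2 points).
  x = 9: rhs = 12, matching y values: 5, 8 (2 points).
  x = 10: rhs = 1, matching y values: 1, 12 (2 points).
  x = 11: rhs = 11, matching y values: none (0 points).
  x = 12: rhs = 9, matching y values: 3, 10 (2 points).
Total affine count: 18.
Full point count |E(F_13)| = 18 + 1 = 19.
Hasse bound: |19 − (13+1)| = |5| = 5 ≤ 2√13 ≈ 7.2111 ✓.


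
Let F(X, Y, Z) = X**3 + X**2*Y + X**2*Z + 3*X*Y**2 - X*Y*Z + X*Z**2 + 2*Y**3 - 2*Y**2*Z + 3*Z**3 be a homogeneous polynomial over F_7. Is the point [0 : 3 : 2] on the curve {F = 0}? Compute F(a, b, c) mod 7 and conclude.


F(0,3,2) ≡ 0 (mod 7); P is on the curve.

Evaluate F(0, 3, 2) term-by-term (mod 7).
  X**3 ↦ 1·0·1·1 = 0
  X**2*Y ↦ 1·0·3·1 = 0
  X**2*Z ↦ 1·0·1·2 = 0
  3*X*Y**2 ↦ 3·0·9·1 = 0
  -X*Y*Z ↦ -1·0·3·2 = 0
  X*Z**2 ↦ 1·0·1·4 = 0
  2*Y**3 ↦ 2·1·27·1 = 54
  -2*Y**2*Z ↦ -2·1·9·2 = -36
  3*Z**3 ↦ 3·1·1·8 = 24
Sum: F(0, 3, 2) = (0) + (0) + (0) + (0) + (0) + (0) + (54) + (-36) + (24) = 42.
Reducing mod 7: 42 ≡ 0 (mod 7).
Since F(a, b, c) ≡ 0 (mod 7), P lies on the curve.


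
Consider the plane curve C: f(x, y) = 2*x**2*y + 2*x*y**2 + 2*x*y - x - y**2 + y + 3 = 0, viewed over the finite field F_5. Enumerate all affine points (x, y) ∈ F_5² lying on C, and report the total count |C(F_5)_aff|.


Affine F_5-points: {(3, 0), (3, 1), (3, 2), (3, 3), (3, 4), (4, 3), (4, 4)}; count = 7.

For each of the 25 pairs (x, y) ∈ F_5², evaluate f(x, y) mod 5. Record the zeros.
  x = 0: [0↦3, 1↦3, 2↦1, 3↦2, 4↦1]  zeros at y ∈ ∅
  x = 1: [0↦2, 1↦3, 2↦1, 3↦1, 4↦3]  zeros at y ∈ ∅
  x = 2: [0↦1, 1↦2, 2↦4, 3↦2, 4↦1]  zeros at y ∈ ∅
  x = 3: [0↦0, 1↦0, 2↦0, 3↦0, 4↦0]  zeros at y ∈ {0, 1, 2, 3, 4}
  x = 4: [0↦4, 1↦2, 2↦4, 3↦0, 4↦0]  zeros at y ∈ {3, 4}
Collecting zeros: affine points = {(3, 0), (3, 1), (3, 2), (3, 3), (3, 4), (4, 3), (4, 4)}.
Total count |C(F_5)_aff| = 7.


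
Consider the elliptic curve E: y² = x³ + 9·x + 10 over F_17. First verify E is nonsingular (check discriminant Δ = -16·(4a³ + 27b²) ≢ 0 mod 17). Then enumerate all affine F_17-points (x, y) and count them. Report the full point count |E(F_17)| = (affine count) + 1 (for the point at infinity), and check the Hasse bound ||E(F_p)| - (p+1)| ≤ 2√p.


Affine points = {(2, 6), (2, 11), (3, 8), (3, 9), (4, 5), (4, 12), (6, 5), (6, 12), (7, 5), (7, 12), (8, 4), (8, 13), (9, 2), (9, 15), (15, 1), (15, 16), (16, 0)}; affine count = 17; |E(F_17)| = 18.

Discriminant check: Δ ∝ 4a³ + 27b² = 4·9³ + 27·10² = 4·729 + 27·100 ≡ 6 (mod 17). Nonzero ⇒ E is nonsingular.
For each x ∈ F_17, compute rhs = x³ + 9·x + 10 mod 17, then count y ∈ F_17 with y² ≡ rhs.
  x = 0: rhs = 10, matching y values: none (0 points).
  x = 1: rhs = 3, matching y values: none (0 points).
  x = 2: rhs = 2, matching y values: 6, 11 (2 points).
  x = 3: rhs = 13, matching y values: 8, 9 (2 points).
  x = 4: rhs = 8, matching y values: 5, 12 (2 points).
  x = 5: rhs = 10, matching y values: none (0 points).
  x = 6: rhs = 8, matching y values: 5, 12 (2 points).
  x = 7: rhs = 8, matching y values: 5, 12 (2 points).
  x = 8: rhs = 16, matching y values: 4, 13 (2 points).
  x = 9: rhs = 4, matching y values: 2, 15 (2 points).
  x = 10: rhs = 12, matching y values: none (0 points).
  x = 11: rhs = 12, matching y values: none (0 points).
  x = 12: rhs = 10, matching y values: none (0 points).
  x = 13: rhs = 12, matching y values: none (0 points).
  x = 14: rhs = 7, matching y values: none (0 points).
  x = 15: rhs = 1, matching y values: 1, 16 (2 points).
  x = 16: rhs = 0, matching y values: 0 (1 points).
Total affine count: 17.
Full point count |E(F_17)| = 17 + 1 = 18.
Hasse bound: |18 − (17+1)| = |0| = 0 ≤ 2√17 ≈ 8.2462 ✓.


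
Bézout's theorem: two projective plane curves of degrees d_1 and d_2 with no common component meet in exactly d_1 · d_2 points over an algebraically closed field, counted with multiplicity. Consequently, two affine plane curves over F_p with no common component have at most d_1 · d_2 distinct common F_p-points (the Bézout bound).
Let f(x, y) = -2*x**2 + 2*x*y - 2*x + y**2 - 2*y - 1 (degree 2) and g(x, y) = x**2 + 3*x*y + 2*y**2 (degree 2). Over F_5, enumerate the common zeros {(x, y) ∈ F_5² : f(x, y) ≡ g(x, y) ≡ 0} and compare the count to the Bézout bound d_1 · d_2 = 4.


Common zeros: {(3, 1)}; count = 1; Bézout bound = 4.

deg(f) = 2, deg(g) = 2, so Bézout bound = 4.
Scan x ∈ F_5. For each x, list the y ∈ F_5 with f(x, y) ≡ 0 and those with g(x, y) ≡ 0 (mod 5); the common zeros in that column are the intersection.
  x = 0: f ≡ 0 at y ∈ ∅; g ≡ 0 at y ∈ {0}; common: ∅.
  x = 1: f ≡ 0 at y ∈ {0}; g ≡ 0 at y ∈ {2, 4}; common: ∅.
  x = 2: f ≡ 0 at y ∈ {1, 2}; g ≡ 0 at y ∈ {3, 4}; common: ∅.
  x = 3: f ≡ 0 at y ∈ {0, 1}; g ≡ 0 at y ∈ {1, 2}; common: {1}.
  x = 4: f ≡ 0 at y ∈ {2}; g ≡ 0 at y ∈ {1, 3}; common: ∅.
Collecting: common zeros = {(3, 1)}, so the count is 1.
Comparison with the Bézout bound: 1 ≤ 4 = deg(f)·deg(g), as expected for curves with no common component (the affine F_5-count falls short of the bound because intersections may lie at infinity, over extension fields, or carry multiplicity).


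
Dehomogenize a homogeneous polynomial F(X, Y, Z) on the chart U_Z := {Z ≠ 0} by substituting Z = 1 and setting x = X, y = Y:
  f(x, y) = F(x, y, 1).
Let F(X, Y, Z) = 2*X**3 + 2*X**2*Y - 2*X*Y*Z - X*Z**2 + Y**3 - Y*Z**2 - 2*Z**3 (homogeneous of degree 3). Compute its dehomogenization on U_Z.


f(x, y) = 2*x**3 + 2*x**2*y - 2*x*y - x + y**3 - y - 2

On U_Z we set Z = 1. Each monomial c·X^i·Y^j·Z^k in F becomes c·x^i·y^j·1^k = c·x^i·y^j.
Substituting Z = 1: F(X, Y, 1) = 2*x**3 + 2*x**2*y - 2*x*y - x + y**3 - y - 2.
Note: deg(f) ≤ deg(F) = 3; strict inequality happens when F is divisible by Z (lost terms).


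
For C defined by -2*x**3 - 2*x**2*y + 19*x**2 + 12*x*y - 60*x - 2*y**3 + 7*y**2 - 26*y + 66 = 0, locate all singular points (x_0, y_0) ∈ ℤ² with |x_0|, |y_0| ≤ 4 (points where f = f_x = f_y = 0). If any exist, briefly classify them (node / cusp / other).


Singular points: {(3, 1)}; classification: node.

Compute partial derivatives:
  f_x = -6*x**2 - 4*x*y + 38*x + 12*y - 60.
  f_y = -2*x**2 + 12*x - 6*y**2 + 14*y - 26.
Scan x_0 ∈ {−4, ..., 4}. For each x_0, f_y(x_0, y) is a polynomial in y; find its integer roots y ∈ {−4, ..., 4}, then test f_x and f at those candidates.
  x = -4: f_y(-4, y) = -6*y**2 + 14*y - 106; no integer root y with |y| ≤ 4.
  x = -3: f_y(-3, y) = -6*y**2 + 14*y - 80; no integer root y with |y| ≤ 4.
  x = -2: f_y(-2, y) = -6*y**2 + 14*y - 58; no integer root y with |y| ≤ 4.
  x = -1: f_y(-1, y) = -6*y**2 + 14*y - 40; no integer root y with |y| ≤ 4.
  x = 0: f_y(0, y) = -6*y**2 + 14*y - 26; no integer root y with |y| ≤ 4.
  x = 1: f_y(1, y) = -6*y**2 + 14*y - 16; no integer root y with |y| ≤ 4.
  x = 2: f_y(2, y) = -6*y**2 + 14*y - 10; no integer root y with |y| ≤ 4.
  x = 3: f_y(3, y) = -6*y**2 + 14*y - 8; vanishes at y ∈ {1}. (3, 1): f_x = 0, f = 0 — SINGULAR.
  x = 4: f_y(4, y) = -6*y**2 + 14*y - 10; no integer root y with |y| ≤ 4.
Only singular point on the grid: (3, 1).
Classify: substitute x = 3 + u, y = 1 + v and expand: f = -2*u**3 - 2*u**2*v - u**2 - 2*v**3 + v**2.
No constant or linear terms (consistent with a singular point). Quadratic part: -u**2 + v**2. Cubic part: -2*u**3 - 2*u**2*v - 2*v**3.
The quadratic part v**2 - u**2 = (v − u)(v + u) splits into two distinct linear factors, so there are two distinct tangent lines y − 1 = ±(x − 3) — this is a node (ordinary double point).
Classification: node.


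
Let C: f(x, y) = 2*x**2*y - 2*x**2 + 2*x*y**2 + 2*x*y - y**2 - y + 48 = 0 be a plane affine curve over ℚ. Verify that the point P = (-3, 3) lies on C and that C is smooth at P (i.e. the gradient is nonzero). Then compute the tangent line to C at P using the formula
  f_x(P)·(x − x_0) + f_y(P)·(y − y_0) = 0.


Tangent line at P: 93 - 31*y = 0.

Step 1: f(-3, 3) = 0, so P lies on C.
Step 2: partial derivatives
  f_x(x, y) = 4*x*y - 4*x + 2*y**2 + 2*y, f_y(x, y) = 2*x**2 + 4*x*y + 2*x - 2*y - 1.
  f_x(P) = 0, f_y(P) = -31 (gradient nonzero, so P is smooth).
Step 3: tangent line at P: 0·(x − -3) + -31·(y − 3) = 0.
Expanding: 93 - 31*y = 0.


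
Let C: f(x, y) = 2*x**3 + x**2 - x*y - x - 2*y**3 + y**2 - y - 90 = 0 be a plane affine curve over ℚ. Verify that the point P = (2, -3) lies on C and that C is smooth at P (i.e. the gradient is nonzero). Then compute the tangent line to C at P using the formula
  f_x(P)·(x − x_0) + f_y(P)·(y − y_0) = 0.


Tangent line at P: 30*x - 63*y - 249 = 0.

Step 1: f(2, -3) = 0, so P lies on C.
Step 2: partial derivatives
  f_x(x, y) = 6*x**2 + 2*x - y - 1, f_y(x, y) = -x - 6*y**2 + 2*y - 1.
  f_x(P) = 30, f_y(P) = -63 (gradient nonzero, so P is smooth).
Step 3: tangent line at P: 30·(x − 2) + -63·(y − -3) = 0.
Expanding: 30*x - 63*y - 249 = 0.


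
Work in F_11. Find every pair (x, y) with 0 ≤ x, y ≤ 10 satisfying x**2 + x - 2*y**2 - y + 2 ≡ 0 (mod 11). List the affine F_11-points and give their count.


Affine F_11-points: {(1, 8), (3, 1), (3, 4), (4, 0), (4, 5), (5, 2), (5, 3), (6, 0), (6, 5), (7, 1), (7, 4), (9, 8)}; count = 12.

For each of the 121 pairs (x, y) ∈ F_11², evaluate f(x, y) mod 11. Record the zeros.
  x = 0: [0↦2, 1↦10, 2↦3, 3↦3, 4↦10, 5↦2, 6↦1, 7↦7, 8↦9, 9↦7, 10↦1]  zeros at y ∈ ∅
  x = 1: [0↦4, 1↦1, 2↦5, 3↦5, 4↦1, 5↦4, 6↦3, 7↦9, 8↦0, 9↦9, 10↦3]  zeros at y ∈ {8}
  x = 2: [0↦8, 1↦5, 2↦9, 3↦9, 4↦5, 5↦8, 6↦7, 7↦2, 8↦4, 9↦2, 10↦7]  zeros at y ∈ ∅
  x = 3: [0↦3, 1↦0, 2↦4, 3↦4, 4↦0, 5↦3, 6↦2, 7↦8, 8↦10, 9↦8, 10↦2]  zeros at y ∈ {1, 4}
  x = 4: [0↦0, 1↦8, 2↦1, 3↦1, 4↦8, 5↦0, 6↦10, 7↦5, 8↦7, 9↦5, 10↦10]  zeros at y ∈ {0, 5}
  x = 5: [0↦10, 1↦7, 2↦0, 3↦0, 4↦7, 5↦10, 6↦9, 7↦4, 8↦6, 9↦4, 10↦9]  zeros at y ∈ {2, 3}
  x = 6: [0↦0, 1↦8, 2↦1, 3↦1, 4↦8, 5↦0, 6↦10, 7↦5, 8↦7, 9↦5, 10↦10]  zeros at y ∈ {0, 5}
  x = 7: [0↦3, 1↦0, 2↦4, 3↦4, 4↦0, 5↦3, 6↦2, 7↦8, 8↦10, 9↦8, 10↦2]  zeros at y ∈ {1, 4}
  x = 8: [0↦8, 1↦5, 2↦9, 3↦9, 4↦5, 5↦8, 6↦7, 7↦2, 8↦4, 9↦2, 10↦7]  zeros at y ∈ ∅
  x = 9: [0↦4, 1↦1, 2↦5, 3↦5, 4↦1, 5↦4, 6↦3, 7↦9, 8↦0, 9↦9, 10↦3]  zeros at y ∈ {8}
  x = 10: [0↦2, 1↦10, 2↦3, 3↦3, 4↦10, 5↦2, 6↦1, 7↦7, 8↦9, 9↦7, 10↦1]  zeros at y ∈ ∅
Collecting zeros: affine points = {(1, 8), (3, 1), (3, 4), (4, 0), (4, 5), (5, 2), (5, 3), (6, 0), (6, 5), (7, 1), (7, 4), (9, 8)}.
Total count |C(F_11)_aff| = 12.


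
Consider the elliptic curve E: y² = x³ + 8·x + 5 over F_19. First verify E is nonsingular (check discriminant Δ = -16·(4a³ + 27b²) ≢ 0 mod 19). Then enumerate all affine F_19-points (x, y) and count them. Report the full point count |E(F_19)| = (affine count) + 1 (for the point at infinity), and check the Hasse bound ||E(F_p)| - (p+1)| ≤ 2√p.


Affine points = {(0, 9), (0, 10), (4, 5), (4, 14), (7, 9), (7, 10), (8, 7), (8, 12), (12, 9), (12, 10), (13, 8), (13, 11), (14, 7), (14, 12), (15, 2), (15, 17), (16, 7), (16, 12), (17, 0)}; affine count = 19; |E(F_19)| = 20.

Discriminant check: Δ ∝ 4a³ + 27b² = 4·8³ + 27·5² = 4·512 + 27·25 ≡ 6 (mod 19). Nonzero ⇒ E is nonsingular.
For each x ∈ F_19, compute rhs = x³ + 8·x + 5 mod 19, then count y ∈ F_19 with y² ≡ rhs.
  x = 0: rhs = 5, matching y values: 9, 10 (2 points).
  x = 1: rhs = 14, matching y values: none (0 points).
  x = 2: rhs = 10, matching y values: none (0 points).
  x = 3: rhs = 18, matching y values: none (0 points).
  x = 4: rhs = 6, matching y values: 5, 14 (2 points).
  x = 5: rhs = 18, matching y values: none (0 points).
  x = 6: rhs = 3, matching y values: none (0 points).
  x = 7: rhs = 5, matching y values: 9, 10 (2 points).
  x = 8: rhs = 11, matching y values: 7, 12 (2 points).
  x = 9: rhs = 8, matching y values: none (0 points).
  x = 10: rhs = 2, matching y values: none (0 points).
  x = 11: rhs = 18, matching y values: none (0 points).
  x = 12: rhs = 5, matching y values: 9, 10 (2 points).
  x = 13: rhs = 7, matching y values: 8, 11 (2 points).
  x = 14: rhs = 11, matching y values: 7, 12 (2 points).
  x = 15: rhs = 4, matching y values: 2, 17 (2 points).
  x = 16: rhs = 11, matching y values: 7, 12 (2 points).
  x = 17: rhs = 0, matching y values: 0 (1 points).
  x = 18: rhs = 15, matching y values: none (0 points).
Total affine count: 19.
Full point count |E(F_19)| = 19 + 1 = 20.
Hasse bound: |20 − (19+1)| = |0| = 0 ≤ 2√19 ≈ 8.7178 ✓.


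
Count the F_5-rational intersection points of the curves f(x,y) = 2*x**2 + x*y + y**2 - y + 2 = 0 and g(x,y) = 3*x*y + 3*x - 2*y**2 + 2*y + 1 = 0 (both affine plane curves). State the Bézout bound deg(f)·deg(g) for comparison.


Common zeros: {(3, 0), (3, 3)}; count = 2; Bézout bound = 4.

deg(f) = 2, deg(g) = 2, so Bézout bound = 4.
Scan x ∈ F_5. For each x, list the y ∈ F_5 with f(x, y) ≡ 0 and those with g(x, y) ≡ 0 (mod 5); the common zeros in that column are the intersection.
  x = 0: f ≡ 0 at y ∈ ∅; g ≡ 0 at y ∈ ∅; common: ∅.
  x = 1: f ≡ 0 at y ∈ {1, 4}; g ≡ 0 at y ∈ ∅; common: ∅.
  x = 2: f ≡ 0 at y ∈ {0, 4}; g ≡ 0 at y ∈ {2}; common: ∅.
  x = 3: f ≡ 0 at y ∈ {0, 3}; g ≡ 0 at y ∈ {0, 3}; common: {0, 3}.
  x = 4: f ≡ 0 at y ∈ ∅; g ≡ 0 at y ∈ {1}; common: ∅.
Collecting: common zeros = {(3, 0), (3, 3)}, so the count is 2.
Comparison with the Bézout bound: 2 ≤ 4 = deg(f)·deg(g), as expected for curves with no common component (the affine F_5-count falls short of the bound because intersections may lie at infinity, over extension fields, or carry multiplicity).


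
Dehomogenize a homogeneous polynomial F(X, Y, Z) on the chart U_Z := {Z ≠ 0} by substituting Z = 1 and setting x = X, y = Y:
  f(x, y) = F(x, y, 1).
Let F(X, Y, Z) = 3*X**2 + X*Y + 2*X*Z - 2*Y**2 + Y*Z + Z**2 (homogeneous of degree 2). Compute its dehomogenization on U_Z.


f(x, y) = 3*x**2 + x*y + 2*x - 2*y**2 + y + 1

On U_Z we set Z = 1. Each monomial c·X^i·Y^j·Z^k in F becomes c·x^i·y^j·1^k = c·x^i·y^j.
Substituting Z = 1: F(X, Y, 1) = 3*x**2 + x*y + 2*x - 2*y**2 + y + 1.
Note: deg(f) ≤ deg(F) = 2; strict inequality happens when F is divisible by Z (lost terms).


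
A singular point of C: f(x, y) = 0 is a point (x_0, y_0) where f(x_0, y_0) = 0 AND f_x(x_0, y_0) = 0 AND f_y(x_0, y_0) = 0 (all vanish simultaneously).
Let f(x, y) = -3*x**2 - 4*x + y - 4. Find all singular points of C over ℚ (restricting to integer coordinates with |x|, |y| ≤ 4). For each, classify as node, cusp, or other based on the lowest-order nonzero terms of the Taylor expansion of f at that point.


No singular points in the scanned grid; C is smooth there.

Compute partial derivatives:
  f_x = -6*x - 4.
  f_y = 1.
f_y = 1 is a nonzero constant, so f_y never vanishes: no point (x, y) can satisfy f = f_x = f_y = 0. In particular no (x, y) ∈ {−4, ..., 4}² is singular; the curve is smooth.


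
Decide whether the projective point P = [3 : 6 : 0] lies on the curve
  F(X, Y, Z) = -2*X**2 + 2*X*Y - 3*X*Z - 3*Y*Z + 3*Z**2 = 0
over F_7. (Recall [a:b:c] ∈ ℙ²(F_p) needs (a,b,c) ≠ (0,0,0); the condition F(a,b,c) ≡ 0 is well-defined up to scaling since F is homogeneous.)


F(3,6,0) ≡ 4 (mod 7); P is NOT on the curve.

Evaluate F(3, 6, 0) term-by-term (mod 7).
  -2*X**2 ↦ -2·9·1·1 = -18
  2*X*Y ↦ 2·3·6·1 = 36
  -3*X*Z ↦ -3·3·1·0 = 0
  -3*Y*Z ↦ -3·1·6·0 = 0
  3*Z**2 ↦ 3·1·1·0 = 0
Sum: F(3, 6, 0) = (-18) + (36) + (0) + (0) + (0) = 18.
Reducing mod 7: 18 ≡ 4 (mod 7).
Since F(a, b, c) ≡ 4 ≠ 0 (mod 7), P does NOT lie on the curve.


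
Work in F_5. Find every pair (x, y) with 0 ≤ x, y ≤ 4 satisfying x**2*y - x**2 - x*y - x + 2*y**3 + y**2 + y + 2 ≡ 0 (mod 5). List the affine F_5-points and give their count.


Affine F_5-points: {(0, 4), (1, 0), (3, 0), (3, 1)}; count = 4.

For each of the 25 pairs (x, y) ∈ F_5², evaluate f(x, y) mod 5. Record the zeros.
  x = 0: [0↦2, 1↦1, 2↦4, 3↦3, 4↦0]  zeros at y ∈ {4}
  x = 1: [0↦0, 1↦4, 2↦2, 3↦1, 4↦3]  zeros at y ∈ {0}
  x = 2: [0↦1, 1↦2, 2↦2, 3↦3, 4↦2]  zeros at y ∈ ∅
  x = 3: [0↦0, 1↦0, 2↦4, 3↦4, 4↦2]  zeros at y ∈ {0, 1}
  x = 4: [0↦2, 1↦3, 2↦3, 3↦4, 4↦3]  zeros at y ∈ ∅
Collecting zeros: affine points = {(0, 4), (1, 0), (3, 0), (3, 1)}.
Total count |C(F_5)_aff| = 4.


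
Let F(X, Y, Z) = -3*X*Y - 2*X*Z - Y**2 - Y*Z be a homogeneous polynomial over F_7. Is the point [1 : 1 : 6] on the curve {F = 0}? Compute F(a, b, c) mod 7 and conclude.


F(1,1,6) ≡ 6 (mod 7); P is NOT on the curve.

Evaluate F(1, 1, 6) term-by-term (mod 7).
  -3*X*Y ↦ -3·1·1·1 = -3
  -2*X*Z ↦ -2·1·1·6 = -12
  -Y**2 ↦ -1·1·1·1 = -1
  -Y*Z ↦ -1·1·1·6 = -6
Sum: F(1, 1, 6) = (-3) + (-12) + (-1) + (-6) = -22.
Reducing mod 7: -22 ≡ 6 (mod 7).
Since F(a, b, c) ≡ 6 ≠ 0 (mod 7), P does NOT lie on the curve.


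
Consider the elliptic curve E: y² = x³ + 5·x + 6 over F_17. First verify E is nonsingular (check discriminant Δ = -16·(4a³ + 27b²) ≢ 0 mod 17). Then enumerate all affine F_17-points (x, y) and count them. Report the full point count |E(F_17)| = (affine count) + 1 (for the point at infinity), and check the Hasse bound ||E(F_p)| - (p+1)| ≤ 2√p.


Affine points = {(9, 7), (9, 10), (10, 6), (10, 11), (11, 7), (11, 10), (12, 3), (12, 14), (14, 7), (14, 10), (16, 0)}; affine count = 11; |E(F_17)| = 12.

Discriminant check: Δ ∝ 4a³ + 27b² = 4·5³ + 27·6² = 4·125 + 27·36 ≡ 10 (mod 17). Nonzero ⇒ E is nonsingular.
For each x ∈ F_17, compute rhs = x³ + 5·x + 6 mod 17, then count y ∈ F_17 with y² ≡ rhs.
  x = 0: rhs = 6, matching y values: none (0 points).
  x = 1: rhs = 12, matching y values: none (0 points).
  x = 2: rhs = 7, matching y values: none (0 points).
  x = 3: rhs = 14, matching y values: none (0 points).
  x = 4: rhs = 5, matching y values: none (0 points).
  x = 5: rhs = 3, matching y values: none (0 points).
  x = 6: rhs = 14, matching y values: none (0 points).
  x = 7: rhs = 10, matching y values: none (0 points).
  x = 8: rhs = 14, matching y values: none (0 points).
  x = 9: rhs = 15, matching y values: 7, 10 (2 points).
  x = 10: rhs = 2, matching y values: 6, 11 (2 points).
  x = 11: rhs = 15, matching y values: 7, 10 (2 points).
  x = 12: rhs = 9, matching y values: 3, 14 (2 points).
  x = 13: rhs = 7, matching y values: none (0 points).
  x = 14: rhs = 15, matching y values: 7, 10 (2 points).
  x = 15: rhs = 5, matching y values: none (0 points).
  x = 16: rhs = 0, matching y values: 0 (1 points).
Total affine count: 11.
Full point count |E(F_17)| = 11 + 1 = 12.
Hasse bound: |12 − (17+1)| = |-6| = 6 ≤ 2√17 ≈ 8.2462 ✓.


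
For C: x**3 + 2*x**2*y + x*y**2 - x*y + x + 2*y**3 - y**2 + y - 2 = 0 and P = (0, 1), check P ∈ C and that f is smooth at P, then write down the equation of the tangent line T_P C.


Tangent line at P: x + 5*y - 5 = 0.

Step 1: f(0, 1) = 0, so P lies on C.
Step 2: partial derivatives
  f_x(x, y) = 3*x**2 + 4*x*y + y**2 - y + 1, f_y(x, y) = 2*x**2 + 2*x*y - x + 6*y**2 - 2*y + 1.
  f_x(P) = 1, f_y(P) = 5 (gradient nonzero, so P is smooth).
Step 3: tangent line at P: 1·(x − 0) + 5·(y − 1) = 0.
Expanding: x + 5*y - 5 = 0.


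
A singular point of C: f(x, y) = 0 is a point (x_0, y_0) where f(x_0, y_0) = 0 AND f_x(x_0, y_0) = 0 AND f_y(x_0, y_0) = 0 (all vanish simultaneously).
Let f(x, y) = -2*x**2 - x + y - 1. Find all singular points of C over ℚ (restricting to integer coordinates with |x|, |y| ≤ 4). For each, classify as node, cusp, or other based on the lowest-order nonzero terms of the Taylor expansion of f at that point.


No singular points in the scanned grid; C is smooth there.

Compute partial derivatives:
  f_x = -4*x - 1.
  f_y = 1.
f_y = 1 is a nonzero constant, so f_y never vanishes: no point (x, y) can satisfy f = f_x = f_y = 0. In particular no (x, y) ∈ {−4, ..., 4}² is singular; the curve is smooth.


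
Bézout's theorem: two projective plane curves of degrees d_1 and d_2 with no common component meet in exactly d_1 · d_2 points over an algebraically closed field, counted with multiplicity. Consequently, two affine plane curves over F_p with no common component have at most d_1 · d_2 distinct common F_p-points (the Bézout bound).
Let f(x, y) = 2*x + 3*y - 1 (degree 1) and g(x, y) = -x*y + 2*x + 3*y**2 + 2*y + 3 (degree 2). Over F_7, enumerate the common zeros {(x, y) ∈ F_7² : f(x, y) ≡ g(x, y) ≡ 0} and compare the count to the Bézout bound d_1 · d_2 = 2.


Common zeros: {(5, 4), (6, 1)}; count = 2; Bézout bound = 2.

deg(f) = 1, deg(g) = 2, so Bézout bound = 2.
Scan x ∈ F_7. For each x, list the y ∈ F_7 with f(x, y) ≡ 0 and those with g(x, y) ≡ 0 (mod 7); the common zeros in that column are the intersection.
  x = 0: f ≡ 0 at y ∈ {5}; g ≡ 0 at y ∈ ∅; common: ∅.
  x = 1: f ≡ 0 at y ∈ {2}; g ≡ 0 at y ∈ {3, 6}; common: ∅.
  x = 2: f ≡ 0 at y ∈ {6}; g ≡ 0 at y ∈ {0}; common: ∅.
  x = 3: f ≡ 0 at y ∈ {3}; g ≡ 0 at y ∈ ∅; common: ∅.
  x = 4: f ≡ 0 at y ∈ {0}; g ≡ 0 at y ∈ ∅; common: ∅.
  x = 5: f ≡ 0 at y ∈ {4}; g ≡ 0 at y ∈ {4}; common: {4}.
  x = 6: f ≡ 0 at y ∈ {1}; g ≡ 0 at y ∈ {1, 5}; common: {1}.
Collecting: common zeros = {(5, 4), (6, 1)}, so the count is 2.
Comparison with the Bézout bound: 2 ≤ 2 = deg(f)·deg(g), as expected for curves with no common component (the bound is attained).


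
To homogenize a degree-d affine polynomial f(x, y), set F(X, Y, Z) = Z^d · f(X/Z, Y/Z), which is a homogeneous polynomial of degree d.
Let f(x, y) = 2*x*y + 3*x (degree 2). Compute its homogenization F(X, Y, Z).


F(X, Y, Z) = 2*X*Y + 3*X*Z

deg(f) = 2.
Substitute x = X/Z, y = Y/Z into f, then multiply by Z^2.
  monomial 2·x^1·y^1 ↦ 2·X^1·Y^1·Z^0.
  monomial 3·x^1·y^0 ↦ 3·X^1·Y^0·Z^1.
Collecting: F(X, Y, Z) = 2*X*Y + 3*X*Z.


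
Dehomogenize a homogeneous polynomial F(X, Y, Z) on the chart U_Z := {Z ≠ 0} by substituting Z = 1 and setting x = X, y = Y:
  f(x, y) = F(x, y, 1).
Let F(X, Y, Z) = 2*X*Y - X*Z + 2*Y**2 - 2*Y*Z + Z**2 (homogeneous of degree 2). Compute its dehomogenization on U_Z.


f(x, y) = 2*x*y - x + 2*y**2 - 2*y + 1

On U_Z we set Z = 1. Each monomial c·X^i·Y^j·Z^k in F becomes c·x^i·y^j·1^k = c·x^i·y^j.
Substituting Z = 1: F(X, Y, 1) = 2*x*y - x + 2*y**2 - 2*y + 1.
Note: deg(f) ≤ deg(F) = 2; strict inequality happens when F is divisible by Z (lost terms).


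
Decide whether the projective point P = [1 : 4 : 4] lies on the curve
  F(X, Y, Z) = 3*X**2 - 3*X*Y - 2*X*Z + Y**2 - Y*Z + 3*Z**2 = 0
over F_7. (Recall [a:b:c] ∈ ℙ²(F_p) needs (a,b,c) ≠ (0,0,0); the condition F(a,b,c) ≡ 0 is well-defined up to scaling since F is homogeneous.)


F(1,4,4) ≡ 3 (mod 7); P is NOT on the curve.

Evaluate F(1, 4, 4) term-by-term (mod 7).
  3*X**2 ↦ 3·1·1·1 = 3
  -3*X*Y ↦ -3·1·4·1 = -12
  -2*X*Z ↦ -2·1·1·4 = -8
  Y**2 ↦ 1·1·16·1 = 16
  -Y*Z ↦ -1·1·4·4 = -16
  3*Z**2 ↦ 3·1·1·16 = 48
Sum: F(1, 4, 4) = (3) + (-12) + (-8) + (16) + (-16) + (48) = 31.
Reducing mod 7: 31 ≡ 3 (mod 7).
Since F(a, b, c) ≡ 3 ≠ 0 (mod 7), P does NOT lie on the curve.


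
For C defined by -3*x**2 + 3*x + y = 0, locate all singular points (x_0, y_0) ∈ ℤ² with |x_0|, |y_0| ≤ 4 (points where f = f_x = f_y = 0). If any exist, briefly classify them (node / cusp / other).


No singular points in the scanned grid; C is smooth there.

Compute partial derivatives:
  f_x = 3 - 6*x.
  f_y = 1.
f_y = 1 is a nonzero constant, so f_y never vanishes: no point (x, y) can satisfy f = f_x = f_y = 0. In particular no (x, y) ∈ {−4, ..., 4}² is singular; the curve is smooth.


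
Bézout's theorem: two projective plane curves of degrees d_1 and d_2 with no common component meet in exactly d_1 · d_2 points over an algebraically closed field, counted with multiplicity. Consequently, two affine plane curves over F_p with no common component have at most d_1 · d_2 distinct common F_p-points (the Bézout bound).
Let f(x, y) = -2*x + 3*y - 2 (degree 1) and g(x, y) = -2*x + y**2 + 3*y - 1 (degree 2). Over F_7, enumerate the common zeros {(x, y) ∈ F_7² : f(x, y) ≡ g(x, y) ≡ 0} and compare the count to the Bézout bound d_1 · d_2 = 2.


Common zeros: ∅; count = 0; Bézout bound = 2.

deg(f) = 1, deg(g) = 2, so Bézout bound = 2.
Scan x ∈ F_7. For each x, list the y ∈ F_7 with f(x, y) ≡ 0 and those with g(x, y) ≡ 0 (mod 7); the common zeros in that column are the intersection.
  x = 0: f ≡ 0 at y ∈ {3}; g ≡ 0 at y ∈ ∅; common: ∅.
  x = 1: f ≡ 0 at y ∈ {6}; g ≡ 0 at y ∈ {2}; common: ∅.
  x = 2: f ≡ 0 at y ∈ {2}; g ≡ 0 at y ∈ {5, 6}; common: ∅.
  x = 3: f ≡ 0 at y ∈ {5}; g ≡ 0 at y ∈ {0, 4}; common: ∅.
  x = 4: f ≡ 0 at y ∈ {1}; g ≡ 0 at y ∈ ∅; common: ∅.
  x = 5: f ≡ 0 at y ∈ {4}; g ≡ 0 at y ∈ {1, 3}; common: ∅.
  x = 6: f ≡ 0 at y ∈ {0}; g ≡ 0 at y ∈ ∅; common: ∅.
Collecting: common zeros = ∅, so the count is 0.
Comparison with the Bézout bound: 0 ≤ 2 = deg(f)·deg(g), as expected for curves with no common component (the affine F_7-count falls short of the bound because intersections may lie at infinity, over extension fields, or carry multiplicity).


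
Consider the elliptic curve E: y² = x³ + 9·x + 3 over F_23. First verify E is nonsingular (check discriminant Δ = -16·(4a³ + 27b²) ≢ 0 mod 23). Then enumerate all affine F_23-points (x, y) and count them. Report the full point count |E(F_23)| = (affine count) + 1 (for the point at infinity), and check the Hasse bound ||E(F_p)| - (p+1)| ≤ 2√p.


Affine points = {(0, 7), (0, 16), (1, 6), (1, 17), (2, 11), (2, 12), (5, 9), (5, 14), (7, 8), (7, 15), (8, 9), (8, 14), (9, 10), (9, 13), (10, 9), (10, 14), (17, 3), (17, 20), (19, 8), (19, 15), (20, 8), (20, 15), (21, 0), (22, 4), (22, 19)}; affine count = 25; |E(F_23)| = 26.

Discriminant check: Δ ∝ 4a³ + 27b² = 4·9³ + 27·3² = 4·729 + 27·9 ≡ 8 (mod 23). Nonzero ⇒ E is nonsingular.
For each x ∈ F_23, compute rhs = x³ + 9·x + 3 mod 23, then count y ∈ F_23 with y² ≡ rhs.
  x = 0: rhs = 3, matching y values: 7, 16 (2 points).
  x = 1: rhs = 13, matching y values: 6, 17 (2 points).
  x = 2: rhs = 6, matching y values: 11, 12 (2 points).
  x = 3: rhs = 11, matching y values: none (0 points).
  x = 4: rhs = 11, matching y values: none (0 points).
  x = 5: rhs = 12, matching y values: 9, 14 (2 points).
  x = 6: rhs = 20, matching y values: none (0 points).
  x = 7: rhs = 18, matching y values: 8, 15 (2 points).
  x = 8: rhs = 12, matching y values: 9, 14 (2 points).
  x = 9: rhs = 8, matching y values: 10, 13 (2 points).
  x = 10: rhs = 12, matching y values: 9, 14 (2 points).
  x = 11: rhs = 7, matching y values: none (0 points).
  x = 12: rhs = 22, matching y values: none (0 points).
  x = 13: rhs = 17, matching y values: none (0 points).
  x = 14: rhs = 21, matching y values: none (0 points).
  x = 15: rhs = 17, matching y values: none (0 points).
  x = 16: rhs = 11, matching y values: none (0 points).
  x = 17: rhs = 9, matching y values: 3, 20 (2 points).
  x = 18: rhs = 17, matching y values: none (0 points).
  x = 19: rhs = 18, matching y values: 8, 15 (2 points).
  x = 20: rhs = 18, matching y values: 8, 15 (2 points).
  x = 21: rhs = 0, matching y values: 0 (1 points).
  x = 22: rhs = 16, matching y values: 4, 19 (2 points).
Total affine count: 25.
Full point count |E(F_23)| = 25 + 1 = 26.
Hasse bound: |26 − (23+1)| = |2| = 2 ≤ 2√23 ≈ 9.5917 ✓.


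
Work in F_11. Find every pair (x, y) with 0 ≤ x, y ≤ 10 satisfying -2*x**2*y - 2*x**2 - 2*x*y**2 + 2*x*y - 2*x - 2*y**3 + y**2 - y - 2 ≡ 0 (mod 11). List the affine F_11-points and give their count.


Affine F_11-points: {(1, 4), (1, 5), (1, 7), (2, 3), (2, 9), (3, 2), (3, 4), (3, 8), (4, 10), (5, 9), (6, 7), (7, 2), (9, 8), (10, 3)}; count = 14.

For each of the 121 pairs (x, y) ∈ F_11², evaluate f(x, y) mod 11. Record the zeros.
  x = 0: [0↦9, 1↦7, 2↦6, 3↦5, 4↦3, 5↦10, 6↦3, 7↦3, 8↦9, 9↦9, 10↦2]  zeros at y ∈ ∅
  x = 1: [0↦5, 1↦1, 2↦5, 3↦5, 4↦0, 5↦0, 6↦4, 7↦0, 8↦9, 9↦8, 10↦7]  zeros at y ∈ {4, 5, 7}
  x = 2: [0↦8, 1↦9, 2↦3, 3↦0, 4↦10, 5↦10, 6↦10, 7↦9, 8↦6, 9↦0, 10↦1]  zeros at y ∈ {3, 9}
  x = 3: [0↦7, 1↦9, 2↦0, 3↦1, 4↦0, 5↦7, 6↦10, 7↦8, 8↦0, 9↦7, 10↦6]  zeros at y ∈ {2, 4, 8}
  x = 4: [0↦2, 1↦1, 2↦7, 3↦8, 4↦3, 5↦2, 6↦4, 7↦8, 8↦2, 9↦7, 10↦0]  zeros at y ∈ {10}
  x = 5: [0↦4, 1↦7, 2↦2, 3↦10, 4↦8, 5↦6, 6↦3, 7↦9, 8↦1, 9↦0, 10↦5]  zeros at y ∈ {9}
  x = 6: [0↦2, 1↦5, 2↦7, 3↦7, 4↦4, 5↦8, 6↦7, 7↦0, 8↦8, 9↦8, 10↦10]  zeros at y ∈ {7}
  x = 7: [0↦7, 1↦6, 2↦0, 3↦10, 4↦2, 5↦8, 6↦5, 7↦3, 8↦1, 9↦9, 10↦4]  zeros at y ∈ {2}
  x = 8: [0↦8, 1↦10, 2↦3, 3↦8, 4↦2, 5↦6, 6↦8, 7↦7, 8↦2, 9↦3, 10↦9]  zeros at y ∈ ∅
  x = 9: [0↦5, 1↦6, 2↦5, 3↦1, 4↦4, 5↦2, 6↦5, 7↦1, 8↦0, 9↦1, 10↦3]  zeros at y ∈ {8}
  x = 10: [0↦9, 1↦5, 2↦6, 3↦0, 4↦8, 5↦7, 6↦7, 7↦7, 8↦6, 9↦3, 10↦8]  zeros at y ∈ {3}
Collecting zeros: affine points = {(1, 4), (1, 5), (1, 7), (2, 3), (2, 9), (3, 2), (3, 4), (3, 8), (4, 10), (5, 9), (6, 7), (7, 2), (9, 8), (10, 3)}.
Total count |C(F_11)_aff| = 14.


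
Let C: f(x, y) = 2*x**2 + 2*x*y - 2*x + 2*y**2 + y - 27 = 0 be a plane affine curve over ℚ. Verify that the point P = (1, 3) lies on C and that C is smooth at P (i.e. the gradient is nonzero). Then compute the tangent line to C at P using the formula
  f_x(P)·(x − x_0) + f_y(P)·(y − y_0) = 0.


Tangent line at P: 8*x + 15*y - 53 = 0.

Step 1: f(1, 3) = 0, so P lies on C.
Step 2: partial derivatives
  f_x(x, y) = 4*x + 2*y - 2, f_y(x, y) = 2*x + 4*y + 1.
  f_x(P) = 8, f_y(P) = 15 (gradient nonzero, so P is smooth).
Step 3: tangent line at P: 8·(x − 1) + 15·(y − 3) = 0.
Expanding: 8*x + 15*y - 53 = 0.


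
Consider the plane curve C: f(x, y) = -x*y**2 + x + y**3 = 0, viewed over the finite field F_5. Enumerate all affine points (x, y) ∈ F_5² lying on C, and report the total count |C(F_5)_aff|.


Affine F_5-points: {(0, 0), (1, 2), (4, 3)}; count = 3.

For each of the 25 pairs (x, y) ∈ F_5², evaluate f(x, y) mod 5. Record the zeros.
  x = 0: [0↦0, 1↦1, 2↦3, 3↦2, 4↦4]  zeros at y ∈ {0}
  x = 1: [0↦1, 1↦1, 2↦0, 3↦4, 4↦4]  zeros at y ∈ {2}
  x = 2: [0↦2, 1↦1, 2↦2, 3↦1, 4↦4]  zeros at y ∈ ∅
  x = 3: [0↦3, 1↦1, 2↦4, 3↦3, 4↦4]  zeros at y ∈ ∅
  x = 4: [0↦4, 1↦1, 2↦1, 3↦0, 4↦4]  zeros at y ∈ {3}
Collecting zeros: affine points = {(0, 0), (1, 2), (4, 3)}.
Total count |C(F_5)_aff| = 3.


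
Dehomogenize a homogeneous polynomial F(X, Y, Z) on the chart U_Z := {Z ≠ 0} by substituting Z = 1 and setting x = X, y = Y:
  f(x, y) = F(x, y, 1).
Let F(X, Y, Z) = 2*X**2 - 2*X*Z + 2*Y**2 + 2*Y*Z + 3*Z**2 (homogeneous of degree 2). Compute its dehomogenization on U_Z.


f(x, y) = 2*x**2 - 2*x + 2*y**2 + 2*y + 3

On U_Z we set Z = 1. Each monomial c·X^i·Y^j·Z^k in F becomes c·x^i·y^j·1^k = c·x^i·y^j.
Substituting Z = 1: F(X, Y, 1) = 2*x**2 - 2*x + 2*y**2 + 2*y + 3.
Note: deg(f) ≤ deg(F) = 2; strict inequality happens when F is divisible by Z (lost terms).


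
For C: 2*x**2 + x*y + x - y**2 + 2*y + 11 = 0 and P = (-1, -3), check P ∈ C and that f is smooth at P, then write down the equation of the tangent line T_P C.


Tangent line at P: -6*x + 7*y + 15 = 0.

Step 1: f(-1, -3) = 0, so P lies on C.
Step 2: partial derivatives
  f_x(x, y) = 4*x + y + 1, f_y(x, y) = x - 2*y + 2.
  f_x(P) = -6, f_y(P) = 7 (gradient nonzero, so P is smooth).
Step 3: tangent line at P: -6·(x − -1) + 7·(y − -3) = 0.
Expanding: -6*x + 7*y + 15 = 0.


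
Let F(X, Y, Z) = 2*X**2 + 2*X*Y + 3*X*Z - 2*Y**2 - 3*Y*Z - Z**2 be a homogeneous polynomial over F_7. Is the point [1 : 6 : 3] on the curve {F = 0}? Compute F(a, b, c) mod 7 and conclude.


F(1,6,3) ≡ 0 (mod 7); P is on the curve.

Evaluate F(1, 6, 3) term-by-term (mod 7).
  2*X**2 ↦ 2·1·1·1 = 2
  2*X*Y ↦ 2·1·6·1 = 12
  3*X*Z ↦ 3·1·1·3 = 9
  -2*Y**2 ↦ -2·1·36·1 = -72
  -3*Y*Z ↦ -3·1·6·3 = -54
  -Z**2 ↦ -1·1·1·9 = -9
Sum: F(1, 6, 3) = (2) + (12) + (9) + (-72) + (-54) + (-9) = -112.
Reducing mod 7: -112 ≡ 0 (mod 7).
Since F(a, b, c) ≡ 0 (mod 7), P lies on the curve.


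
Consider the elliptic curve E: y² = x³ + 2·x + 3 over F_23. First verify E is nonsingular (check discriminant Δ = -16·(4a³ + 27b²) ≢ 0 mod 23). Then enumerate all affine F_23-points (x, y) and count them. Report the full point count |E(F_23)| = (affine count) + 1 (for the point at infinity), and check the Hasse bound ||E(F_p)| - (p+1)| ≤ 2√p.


Affine points = {(0, 7), (0, 16), (1, 11), (1, 12), (3, 6), (3, 17), (4, 11), (4, 12), (5, 0), (6, 1), (6, 22), (8, 5), (8, 18), (13, 8), (13, 15), (15, 2), (15, 21), (18, 11), (18, 12), (19, 0), (20, 4), (20, 19), (22, 0)}; affine count = 23; |E(F_23)| = 24.

Discriminant check: Δ ∝ 4a³ + 27b² = 4·2³ + 27·3² = 4·8 + 27·9 ≡ 22 (mod 23). Nonzero ⇒ E is nonsingular.
For each x ∈ F_23, compute rhs = x³ + 2·x + 3 mod 23, then count y ∈ F_23 with y² ≡ rhs.
  x = 0: rhs = 3, matching y values: 7, 16 (2 points).
  x = 1: rhs = 6, matching y values: 11, 12 (2 points).
  x = 2: rhs = 15, matching y values: none (0 points).
  x = 3: rhs = 13, matching y values: 6, 17 (2 points).
  x = 4: rhs = 6, matching y values: 11, 12 (2 points).
  x = 5: rhs = 0, matching y values: 0 (1 points).
  x = 6: rhs = 1, matching y values: 1, 22 (2 points).
  x = 7: rhs = 15, matching y values: none (0 points).
  x = 8: rhs = 2, matching y values: 5, 18 (2 points).
  x = 9: rhs = 14, matching y values: none (0 points).
  x = 10: rhs = 11, matching y values: none (0 points).
  x = 11: rhs = 22, matching y values: none (0 points).
  x = 12: rhs = 7, matching y values: none (0 points).
  x = 13: rhs = 18, matching y values: 8, 15 (2 points).
  x = 14: rhs = 15, matching y values: none (0 points).
  x = 15: rhs = 4, matching y values: 2, 21 (2 points).
  x = 16: rhs = 14, matching y values: none (0 points).
  x = 17: rhs = 5, matching y values: none (0 points).
  x = 18: rhs = 6, matching y values: 11, 12 (2 points).
  x = 19: rhs = 0, matching y values: 0 (1 points).
  x = 20: rhs = 16, matching y values: 4, 19 (2 points).
  x = 21: rhs = 14, matching y values: none (0 points).
  x = 22: rhs = 0, matching y values: 0 (1 points).
Total affine count: 23.
Full point count |E(F_23)| = 23 + 1 = 24.
Hasse bound: |24 − (23+1)| = |0| = 0 ≤ 2√23 ≈ 9.5917 ✓.
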